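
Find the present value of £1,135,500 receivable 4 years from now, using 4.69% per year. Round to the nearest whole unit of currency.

PV = FV·(1+i)^(−n) = 1,135,500 × 0.832490 = 945,292.7767

£945,293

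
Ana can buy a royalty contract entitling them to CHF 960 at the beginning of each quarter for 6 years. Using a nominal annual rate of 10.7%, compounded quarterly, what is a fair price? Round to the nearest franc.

With 4 periods per year: i = 0.02675, n = 24.
PV = PMT · [1 − (1+i)^(−n)] / i × (1+i) = 960 · 18.013327 = 17,292.7937
(Beginning-of-period payments → annuity-due factor ×(1+i).)

CHF 17,293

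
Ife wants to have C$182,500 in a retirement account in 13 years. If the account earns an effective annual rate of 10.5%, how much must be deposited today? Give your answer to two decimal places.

C$49,837.16

PV = 182,500 / (1 + 0.105)^13 = 182,500 / 3.661926 = 49,837.1564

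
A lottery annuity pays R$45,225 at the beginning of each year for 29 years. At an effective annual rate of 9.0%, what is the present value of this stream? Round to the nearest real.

Annuity factor a(29|0.09) × (1+i) = 11.116128; PV = 45225 × 11.116128 = 502,726.9055
(Beginning-of-period payments → annuity-due factor ×(1+i).)

R$502,727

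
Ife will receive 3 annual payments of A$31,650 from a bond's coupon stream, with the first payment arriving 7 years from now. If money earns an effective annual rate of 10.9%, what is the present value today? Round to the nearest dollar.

A$41,648

Value one period before first payment (t=6): 31650 × [1 − (1+0.109)^(−3)] / 0.109 = 31650 × 2.447971 = 77,478.2882
Discount back 6 years: 77,478.2882 × (1+0.109)^(−6) = 77,478.2882 × 0.537540 = 41,647.6729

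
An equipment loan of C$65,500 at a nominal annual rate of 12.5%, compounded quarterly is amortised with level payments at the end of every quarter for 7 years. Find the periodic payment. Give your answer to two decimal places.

With 4 periods per year: i = 0.03125, n = 28.
Annuity-PV factor = 18.480549; PMT = 65500 / 18.480549 = 3,544.2670

C$3,544.27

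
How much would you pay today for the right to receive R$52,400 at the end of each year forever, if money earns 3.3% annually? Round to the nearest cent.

PV = PMT / i = 52400 / 0.033 = 1,587,878.7879

R$1,587,878.79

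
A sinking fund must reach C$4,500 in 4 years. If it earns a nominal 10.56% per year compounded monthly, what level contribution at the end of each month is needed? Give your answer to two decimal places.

C$75.75

With 12 periods per year: i = 0.0088, n = 48.
FV-annuity factor = 59.409355; PMT = 4500 / 59.409355 = 75.7456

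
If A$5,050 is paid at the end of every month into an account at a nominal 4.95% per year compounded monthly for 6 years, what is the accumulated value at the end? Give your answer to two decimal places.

With 12 periods per year: i = 0.004125, n = 72.
Accumulation factor s(72|0.004125) = 83.634767; FV = 5050 × 83.634767 = 422,355.5743

A$422,355.57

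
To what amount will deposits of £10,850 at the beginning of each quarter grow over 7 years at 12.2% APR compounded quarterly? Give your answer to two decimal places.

£483,613.64

i = 0.122/4 = 0.0305 per quarter; n = 7·4 = 28.
Accumulation factor s(28|0.0305) × (1+i) = 44.572685; FV = 10850 × 44.572685 = 483,613.6372
(annuity-due: payments at period start, so ×(1+i).)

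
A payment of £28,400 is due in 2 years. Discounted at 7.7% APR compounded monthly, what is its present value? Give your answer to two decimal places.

Periodic rate i = 0.077/12 = 0.00641667; n = 2 × 12 = 24 periods.
Discount factor = (1+0.00641667)^(−24) = 0.857694; PV = 28,400 × 0.857694 = 24,358.5063

£24,358.51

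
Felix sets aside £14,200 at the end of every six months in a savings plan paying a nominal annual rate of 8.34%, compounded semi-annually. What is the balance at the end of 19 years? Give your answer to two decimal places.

£1,267,796.37

Periodic rate i = 0.0834/2 = 0.0417; n = 19 × 2 = 38 periods.
Accumulation factor s(38|0.0417) = 89.281434; FV = 14200 × 89.281434 = 1,267,796.3660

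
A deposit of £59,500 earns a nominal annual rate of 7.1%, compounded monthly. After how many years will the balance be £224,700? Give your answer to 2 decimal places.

18.77 years

Periodic rate i = 0.071/12 = 0.00591667.
n = ln(224700/59500) / ln(1+0.00591667) = ln(3.77647) / 0.005899 = 225.2479 months
= 225.2479/12 years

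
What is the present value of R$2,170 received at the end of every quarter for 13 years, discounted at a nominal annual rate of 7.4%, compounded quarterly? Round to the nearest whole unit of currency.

R$72,079

With 4 periods per year: i = 0.0185, n = 52.
PV = PMT · [1 − (1+i)^(−n)] / i = 2170 · 33.216126 = 72,078.9930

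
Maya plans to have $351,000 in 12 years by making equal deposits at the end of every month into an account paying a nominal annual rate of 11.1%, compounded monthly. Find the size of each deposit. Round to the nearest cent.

i = 0.111/12 = 0.00925 per month; n = 12·12 = 144.
PMT = 351000 / ( [(1+0.00925)^144 − 1] / 0.00925 ) = 351000 / 298.971578 = 1,174.0246

$1,174.02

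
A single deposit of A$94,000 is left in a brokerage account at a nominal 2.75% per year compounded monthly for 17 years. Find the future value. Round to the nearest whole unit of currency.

A$149,944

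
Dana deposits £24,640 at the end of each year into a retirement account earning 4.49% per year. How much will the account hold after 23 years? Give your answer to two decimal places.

£958,224.53

FV = PMT · [(1+i)^n − 1] / i = 24640 · 38.888983 = 958,224.5323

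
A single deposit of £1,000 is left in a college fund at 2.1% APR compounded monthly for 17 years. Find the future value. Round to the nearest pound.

i = 0.021/12 = 0.00175 per month; n = 17·12 = 204.
FV = PV·(1+i)^n = 1,000 × 1.428590 = 1,428.5901

£1,429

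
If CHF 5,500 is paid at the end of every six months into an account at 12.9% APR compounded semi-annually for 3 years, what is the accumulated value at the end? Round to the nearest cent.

CHF 38,801.59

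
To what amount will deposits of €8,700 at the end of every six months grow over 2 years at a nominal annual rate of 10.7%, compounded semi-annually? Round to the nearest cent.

With 2 periods per year: i = 0.0535, n = 4.
Accumulation factor s(4|0.0535) = 4.332602; FV = 8700 × 4.332602 = 37,693.6385

€37,693.64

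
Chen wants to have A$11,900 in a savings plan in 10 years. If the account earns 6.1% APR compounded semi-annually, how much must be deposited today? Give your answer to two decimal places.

A$6,525.10

i = 0.061/2 = 0.0305 per half-year; n = 10·2 = 20.
PV = FV·(1+i)^(−n) = 11,900 × 0.548328 = 6,525.0980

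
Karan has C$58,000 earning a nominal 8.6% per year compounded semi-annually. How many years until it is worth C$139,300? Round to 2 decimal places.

10.41 years

Periodic rate i = 0.086/2 = 0.043.
n = ln(139300/58000) / ln(1+0.043) = ln(2.40172) / 0.042101 = 20.8115 half-years
= 20.8115/2 years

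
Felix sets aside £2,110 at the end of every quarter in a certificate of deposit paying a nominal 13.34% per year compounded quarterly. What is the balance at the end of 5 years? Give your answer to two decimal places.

£58,668.63

With 4 periods per year: i = 0.03335, n = 20.
FV = PMT · [(1+i)^n − 1] / i = 2110 · 27.805038 = 58,668.6306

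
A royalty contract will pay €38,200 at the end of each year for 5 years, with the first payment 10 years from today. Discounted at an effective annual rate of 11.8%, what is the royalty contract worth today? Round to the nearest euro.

€50,713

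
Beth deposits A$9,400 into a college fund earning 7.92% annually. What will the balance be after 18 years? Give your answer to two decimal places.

FV = PV·(1+i)^n = 9,400 × 3.943073 = 37,064.8898

A$37,064.89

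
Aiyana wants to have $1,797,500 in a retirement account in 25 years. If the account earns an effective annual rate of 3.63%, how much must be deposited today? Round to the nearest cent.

$737,108.54

PV = 1,797,500 / (1 + 0.0363)^25 = 1,797,500 / 2.438583 = 737,108.5439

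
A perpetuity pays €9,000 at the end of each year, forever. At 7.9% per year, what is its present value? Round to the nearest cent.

€113,924.05

PV = PMT / i = 9000 / 0.079 = 113,924.0506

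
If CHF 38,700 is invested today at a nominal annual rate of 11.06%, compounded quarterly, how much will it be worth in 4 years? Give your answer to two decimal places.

CHF 59,873.49

With 4 periods per year: i = 0.02765, n = 16.
FV = 38,700 × (1 + 0.02765)^16 = 59,873.4923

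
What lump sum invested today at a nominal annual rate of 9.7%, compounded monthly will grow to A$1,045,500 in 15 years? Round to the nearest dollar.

A$245,452

i = 0.097/12 = 0.00808333 per month; n = 15·12 = 180.
PV = 1,045,500 / (1 + 0.00808333)^180 = 1,045,500 / 4.259496 = 245,451.5670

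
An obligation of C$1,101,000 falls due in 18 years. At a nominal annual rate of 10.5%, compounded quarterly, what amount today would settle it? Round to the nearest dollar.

C$170,435

Periodic rate i = 0.105/4 = 0.02625; n = 18 × 4 = 72 periods.
PV = FV·(1+i)^(−n) = 1,101,000 × 0.154800 = 170,435.1118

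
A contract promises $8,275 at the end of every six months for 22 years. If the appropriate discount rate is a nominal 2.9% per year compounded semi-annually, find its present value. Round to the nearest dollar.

i = 0.029/2 = 0.0145 per half-year; n = 22·2 = 44.
Annuity factor a(44|0.0145) = 32.360405; PV = 8275 × 32.360405 = 267,782.3551

$267,782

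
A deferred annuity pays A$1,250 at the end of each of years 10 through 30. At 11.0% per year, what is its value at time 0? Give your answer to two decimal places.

A$3,945.93

PV at t=9 (ordinary 21-year annuity): 1250 × a(21|0.11) = 1250 × 8.075070 = 10,093.8380
Discount back 9 years: 10,093.8380 × (1+0.11)^(−9) = 10,093.8380 × 0.390925 = 3,945.9313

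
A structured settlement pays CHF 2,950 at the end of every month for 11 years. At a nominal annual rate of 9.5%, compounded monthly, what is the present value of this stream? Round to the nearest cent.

CHF 241,039.75

i = 0.095/12 = 0.00791667 per month; n = 11·12 = 132.
PV = PMT · [1 − (1+i)^(−n)] / i = 2950 · 81.708388 = 241,039.7452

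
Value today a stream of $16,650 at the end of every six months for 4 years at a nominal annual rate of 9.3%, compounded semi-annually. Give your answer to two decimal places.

$109,151.61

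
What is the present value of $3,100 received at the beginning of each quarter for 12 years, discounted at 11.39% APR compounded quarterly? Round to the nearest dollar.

$82,874

With 4 periods per year: i = 0.028475, n = 48.
Annuity factor a(48|0.028475) × (1+i) = 26.733606; PV = 3100 × 26.733606 = 82,874.1796
Payments are at the start of each period, so multiply by (1+i).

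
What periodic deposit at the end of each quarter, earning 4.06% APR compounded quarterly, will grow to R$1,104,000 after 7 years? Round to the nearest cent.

R$34,289.23

Periodic rate i = 0.0406/4 = 0.01015; n = 7 × 4 = 28 periods.
PMT = 1.104e+06 / ( [(1+0.01015)^28 − 1] / 0.01015 ) = 1.104e+06 / 32.196697 = 34,289.2316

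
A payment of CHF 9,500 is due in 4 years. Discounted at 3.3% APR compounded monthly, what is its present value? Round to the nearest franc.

Periodic rate i = 0.033/12 = 0.00275; n = 4 × 12 = 48 periods.
Discount factor = (1+0.00275)^(−48) = 0.876500; PV = 9,500 × 0.876500 = 8,326.7479

CHF 8,327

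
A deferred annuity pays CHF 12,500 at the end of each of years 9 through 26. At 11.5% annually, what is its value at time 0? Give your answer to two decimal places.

Value one period before first payment (t=8): 12500 × [1 − (1+0.115)^(−18)] / 0.115 = 12500 × 7.470036 = 93,375.4478
Discount back 8 years: 93,375.4478 × (1+0.115)^(−8) = 93,375.4478 × 0.418602 = 39,087.1278

CHF 39,087.13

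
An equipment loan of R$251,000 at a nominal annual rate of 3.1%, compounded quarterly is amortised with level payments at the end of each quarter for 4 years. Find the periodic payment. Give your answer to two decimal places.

R$16,740.85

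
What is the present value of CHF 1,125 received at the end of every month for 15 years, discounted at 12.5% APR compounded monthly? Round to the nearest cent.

CHF 91,276.26

With 12 periods per year: i = 0.0104167, n = 180.
PV = 1125 × [1 − (1+0.0104167)^(−180)] / 0.0104167 = 1125 × 81.134449 = 91,276.2551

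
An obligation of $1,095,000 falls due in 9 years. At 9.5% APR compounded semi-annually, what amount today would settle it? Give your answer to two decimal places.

With 2 periods per year: i = 0.0475, n = 18.
PV = 1,095,000 / (1 + 0.0475)^18 = 1,095,000 / 2.305540 = 474,943.0640

$474,943.06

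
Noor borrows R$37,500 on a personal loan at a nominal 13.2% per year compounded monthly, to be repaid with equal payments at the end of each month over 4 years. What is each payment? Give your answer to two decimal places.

With 12 periods per year: i = 0.011, n = 48.
Annuity-PV factor = 37.137629; PMT = 37500 / 37.137629 = 1,009.7575

R$1,009.76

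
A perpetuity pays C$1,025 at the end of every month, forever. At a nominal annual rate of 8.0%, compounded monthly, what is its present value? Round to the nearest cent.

C$153,750.00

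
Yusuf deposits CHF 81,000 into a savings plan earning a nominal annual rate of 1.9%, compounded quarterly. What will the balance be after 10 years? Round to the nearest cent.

With 4 periods per year: i = 0.00475, n = 40.
81,000 × (1+0.00475)^40 = 81,000 × 1.208706 = 97,905.1672

CHF 97,905.17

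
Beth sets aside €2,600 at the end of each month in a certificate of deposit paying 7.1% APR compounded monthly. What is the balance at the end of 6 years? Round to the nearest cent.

Periodic rate i = 0.071/12 = 0.00591667; n = 6 × 12 = 72 periods.
FV = 2600 × [(1+0.00591667)^72 − 1] / 0.00591667 = 2600 × 89.442247 = 232,549.8432

€232,549.84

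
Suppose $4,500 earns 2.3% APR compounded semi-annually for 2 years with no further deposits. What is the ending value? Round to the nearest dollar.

i = 0.023/2 = 0.0115 per half-year; n = 2·2 = 4.
FV = 4,500 × (1 + 0.0115)^4 = 4,710.5982

$4,711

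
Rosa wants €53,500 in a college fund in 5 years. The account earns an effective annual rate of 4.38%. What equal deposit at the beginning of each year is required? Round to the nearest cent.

€9,391.48

FV-annuity factor × (1+i) = 5.696651; PMT = 53500 / 5.696651 = 9,391.4821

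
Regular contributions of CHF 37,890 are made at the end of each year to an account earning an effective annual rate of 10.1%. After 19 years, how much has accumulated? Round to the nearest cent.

CHF 1,959,181.70

FV = 37890 × [(1+0.101)^19 − 1] / 0.101 = 37890 × 51.707092 = 1,959,181.7027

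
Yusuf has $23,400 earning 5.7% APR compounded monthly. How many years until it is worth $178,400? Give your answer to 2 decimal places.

35.72 years

Periodic rate i = 0.057/12 = 0.00475.
n = ln(178400/23400) / ln(1+0.00475) = ln(7.62393) / 0.004739 = 428.6553 months
= 428.6553/12 years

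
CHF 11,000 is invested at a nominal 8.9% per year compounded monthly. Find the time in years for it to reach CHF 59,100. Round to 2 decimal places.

18.96 years

Periodic rate i = 0.089/12 = 0.00741667.
n = ln(59100/11000) / ln(1+0.00741667) = ln(5.37273) / 0.007389 = 227.5366 months
= 227.5366/12 years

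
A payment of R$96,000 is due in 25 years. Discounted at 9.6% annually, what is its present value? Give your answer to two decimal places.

PV = FV·(1+i)^(−n) = 96,000 × 0.101097 = 9,705.2646

R$9,705.26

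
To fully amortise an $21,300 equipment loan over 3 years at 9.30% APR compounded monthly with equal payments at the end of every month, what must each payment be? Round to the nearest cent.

$680.31

i = 0.093/12 = 0.00775 per month; n = 3·12 = 36.
PMT = 21300 / ( [1 − (1+0.00775)^(−36)] / 0.00775 ) = 21300 / 31.309154 = 680.3122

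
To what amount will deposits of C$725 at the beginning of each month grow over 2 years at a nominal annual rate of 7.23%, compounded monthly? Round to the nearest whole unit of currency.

C$18,773

With 12 periods per year: i = 0.006025, n = 24.
FV = 725 × [(1+0.006025)^24 − 1] / 0.006025 × (1+i) = 725 × 25.893830 = 18,773.0264
(annuity-due: payments at period start, so ×(1+i).)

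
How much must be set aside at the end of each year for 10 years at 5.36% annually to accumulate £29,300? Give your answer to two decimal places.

£2,290.62

PMT = 29300 / ( [(1+0.0536)^10 − 1] / 0.0536 ) = 29300 / 12.791269 = 2,290.6250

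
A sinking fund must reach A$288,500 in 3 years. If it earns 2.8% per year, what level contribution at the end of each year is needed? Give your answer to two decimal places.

A$93,523.57

FV-annuity factor = 3.084784; PMT = 288500 / 3.084784 = 93,523.5660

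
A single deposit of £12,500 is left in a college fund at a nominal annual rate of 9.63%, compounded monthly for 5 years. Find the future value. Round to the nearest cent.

£20,192.41

i = 0.0963/12 = 0.008025 per month; n = 5·12 = 60.
12,500 × (1+0.008025)^60 = 12,500 × 1.615393 = 20,192.4122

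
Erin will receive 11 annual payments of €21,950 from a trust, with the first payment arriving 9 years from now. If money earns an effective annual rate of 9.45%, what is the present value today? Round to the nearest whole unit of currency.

Value one period before first payment (t=8): 21950 × [1 − (1+0.0945)^(−11)] / 0.0945 = 21950 × 6.662835 = 146,249.2192
PV₀ = 146,249.2192 / (1+0.0945)^8 = 146,249.2192 / 2.059331 = 71,017.8350

€71,018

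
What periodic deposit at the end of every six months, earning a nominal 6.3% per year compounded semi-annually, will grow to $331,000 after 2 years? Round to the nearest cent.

$78,941.09

Periodic rate i = 0.063/2 = 0.0315; n = 2 × 2 = 4 periods.
PMT = 331000 / ( [(1+0.0315)^4 − 1] / 0.0315 ) = 331000 / 4.193000 = 78,941.0875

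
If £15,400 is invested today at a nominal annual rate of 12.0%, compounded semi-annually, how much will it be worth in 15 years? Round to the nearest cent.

£88,449.76

With 2 periods per year: i = 0.06, n = 30.
15,400 × (1+0.06)^30 = 15,400 × 5.743491 = 88,449.7641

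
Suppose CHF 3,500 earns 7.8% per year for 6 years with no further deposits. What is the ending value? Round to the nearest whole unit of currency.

CHF 5,493

3,500 × (1+0.078)^6 = 3,500 × 1.569324 = 5,492.6333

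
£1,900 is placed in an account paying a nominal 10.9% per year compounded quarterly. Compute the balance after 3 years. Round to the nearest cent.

Periodic rate i = 0.109/4 = 0.02725; n = 3 × 4 = 12 periods.
FV = 1,900 × (1 + 0.02725)^12 = 2,623.4174

£2,623.42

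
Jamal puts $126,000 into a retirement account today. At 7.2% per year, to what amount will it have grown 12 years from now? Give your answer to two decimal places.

$290,207.06

FV = PV·(1+i)^n = 126,000 × 2.303231 = 290,207.0573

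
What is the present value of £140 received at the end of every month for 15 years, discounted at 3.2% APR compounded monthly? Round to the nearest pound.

Periodic rate i = 0.032/12 = 0.00266667; n = 15 × 12 = 180 periods.
PV = 140 × [1 − (1+0.00266667)^(−180)] / 0.00266667 = 140 × 142.807936 = 19,993.1111

£19,993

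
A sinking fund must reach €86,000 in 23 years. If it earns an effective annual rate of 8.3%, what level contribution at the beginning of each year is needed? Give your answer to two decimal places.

FV-annuity factor × (1+i) = 68.610959; PMT = 86000 / 68.610959 = 1,253.4441

€1,253.44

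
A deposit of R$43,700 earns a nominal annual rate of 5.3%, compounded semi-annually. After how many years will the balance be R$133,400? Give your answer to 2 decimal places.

Periodic rate i = 0.053/2 = 0.0265.
n = ln(133400/43700) / ln(1+0.0265) = ln(3.05263) / 0.026155 = 42.6689 half-years
= 42.6689/2 years

21.33 years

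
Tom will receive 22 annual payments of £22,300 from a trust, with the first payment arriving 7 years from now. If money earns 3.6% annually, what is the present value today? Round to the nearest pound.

Value one period before first payment (t=6): 22300 × [1 − (1+0.036)^(−22)] / 0.036 = 22300 × 15.019769 = 334,940.8594
PV₀ = 334,940.8594 / (1+0.036)^6 = 334,940.8594 / 1.236399 = 270,900.3698

£270,900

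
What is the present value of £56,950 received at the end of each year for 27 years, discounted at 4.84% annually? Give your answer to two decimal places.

£848,240.88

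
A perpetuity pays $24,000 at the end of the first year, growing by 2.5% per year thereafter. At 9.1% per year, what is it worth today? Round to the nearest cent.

$363,636.36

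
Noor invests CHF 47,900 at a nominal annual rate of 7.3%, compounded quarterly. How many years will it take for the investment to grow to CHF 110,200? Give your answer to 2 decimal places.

11.52 years

Periodic rate i = 0.073/4 = 0.01825.
(1+i)^n = 110200/47900 = 2.30063, so n = ln 2.30063 / ln 1.01825 = 46.0691 quarters
= 46.0691/4 years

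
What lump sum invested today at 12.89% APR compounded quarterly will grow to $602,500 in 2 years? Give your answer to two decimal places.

Periodic rate i = 0.1289/4 = 0.032225; n = 2 × 4 = 8 periods.
PV = FV·(1+i)^(−n) = 602,500 × 0.775899 = 467,478.9556

$467,478.96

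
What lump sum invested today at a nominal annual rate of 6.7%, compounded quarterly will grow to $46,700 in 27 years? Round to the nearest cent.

$7,765.78

With 4 periods per year: i = 0.01675, n = 108.
PV = 46,700 / (1 + 0.01675)^108 = 46,700 / 6.013559 = 7,765.7843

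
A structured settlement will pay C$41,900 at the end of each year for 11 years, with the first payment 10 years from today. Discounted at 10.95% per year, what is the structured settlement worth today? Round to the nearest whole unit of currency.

PV at t=9 (ordinary 11-year annuity): 41900 × a(11|0.1095) = 41900 × 6.220459 = 260,637.2487
Discount back 9 years: 260,637.2487 × (1+0.1095)^(−9) = 260,637.2487 × 0.392513 = 102,303.5545

C$102,304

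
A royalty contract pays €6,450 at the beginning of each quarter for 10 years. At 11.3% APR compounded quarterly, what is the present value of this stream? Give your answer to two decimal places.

€157,733.02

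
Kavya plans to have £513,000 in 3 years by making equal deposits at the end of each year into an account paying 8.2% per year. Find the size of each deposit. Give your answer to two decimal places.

£157,713.97

PMT = 513000 / ( [(1+0.082)^3 − 1] / 0.082 ) = 513000 / 3.252724 = 157,713.9653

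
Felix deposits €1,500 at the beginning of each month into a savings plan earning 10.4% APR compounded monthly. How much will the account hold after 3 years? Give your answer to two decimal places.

€63,601.78

With 12 periods per year: i = 0.00866667, n = 36.
Accumulation factor s(36|0.00866667) × (1+i) = 42.401184; FV = 1500 × 42.401184 = 63,601.7753
(annuity-due: payments at period start, so ×(1+i).)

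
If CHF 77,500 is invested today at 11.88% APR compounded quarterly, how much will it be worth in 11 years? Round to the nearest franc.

Periodic rate i = 0.1188/4 = 0.0297; n = 11 × 4 = 44 periods.
FV = PV·(1+i)^n = 77,500 × 3.624694 = 280,913.7926

CHF 280,914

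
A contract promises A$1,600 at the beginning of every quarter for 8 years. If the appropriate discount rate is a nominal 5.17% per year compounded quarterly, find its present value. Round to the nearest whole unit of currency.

With 4 periods per year: i = 0.012925, n = 32.
Annuity factor a(32|0.012925) × (1+i) = 26.408923; PV = 1600 × 26.408923 = 42,254.2769
(Beginning-of-period payments → annuity-due factor ×(1+i).)

A$42,254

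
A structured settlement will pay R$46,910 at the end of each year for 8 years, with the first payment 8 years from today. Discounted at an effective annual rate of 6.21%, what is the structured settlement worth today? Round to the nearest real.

R$189,489

PV at t=7 (ordinary 8-year annuity): 46910 × a(8|0.0621) = 46910 × 6.158510 = 288,895.6915
Discount back 7 years: 288,895.6915 × (1+0.0621)^(−7) = 288,895.6915 × 0.655907 = 189,488.6506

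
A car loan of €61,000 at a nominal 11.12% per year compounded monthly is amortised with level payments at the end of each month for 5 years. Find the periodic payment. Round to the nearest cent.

With 12 periods per year: i = 0.00926667, n = 60.
PMT = 61000 / ( [1 − (1+0.00926667)^(−60)] / 0.00926667 ) = 61000 / 45.866687 = 1,329.9413

€1,329.94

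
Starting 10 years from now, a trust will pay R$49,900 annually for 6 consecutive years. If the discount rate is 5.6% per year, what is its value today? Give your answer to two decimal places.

PV at t=9 (ordinary 6-year annuity): 49900 × a(6|0.056) = 49900 × 4.979735 = 248,488.7576
Discount back 9 years: 248,488.7576 × (1+0.056)^(−9) = 248,488.7576 × 0.612385 = 152,170.8550

R$152,170.86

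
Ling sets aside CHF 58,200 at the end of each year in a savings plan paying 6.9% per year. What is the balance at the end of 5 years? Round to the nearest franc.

Accumulation factor s(5|0.069) = 5.739275; FV = 58200 × 5.739275 = 334,025.8173

CHF 334,026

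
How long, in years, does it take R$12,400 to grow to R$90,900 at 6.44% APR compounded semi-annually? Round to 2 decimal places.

Periodic rate i = 0.0644/2 = 0.0322.
(1+i)^n = 90900/12400 = 7.33065, so n = ln 7.33065 / ln 1.0322 = 62.8561 half-years
= 62.8561/2 years

31.43 years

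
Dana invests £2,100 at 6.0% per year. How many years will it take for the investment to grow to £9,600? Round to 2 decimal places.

26.08 years

(1+i)^n = 9600/2100 = 4.57143, so n = ln 4.57143 / ln 1.06 = 26.0830 years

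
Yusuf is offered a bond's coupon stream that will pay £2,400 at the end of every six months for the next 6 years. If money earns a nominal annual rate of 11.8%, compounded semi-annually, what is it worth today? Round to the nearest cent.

With 2 periods per year: i = 0.059, n = 12.
Annuity factor a(12|0.059) = 8.429999; PV = 2400 × 8.429999 = 20,231.9966

£20,232.00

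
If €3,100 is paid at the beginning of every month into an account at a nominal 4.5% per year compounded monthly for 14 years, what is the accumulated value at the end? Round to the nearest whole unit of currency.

€726,377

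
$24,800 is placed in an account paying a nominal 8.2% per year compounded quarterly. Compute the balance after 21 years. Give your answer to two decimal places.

i = 0.082/4 = 0.0205 per quarter; n = 21·4 = 84.
FV = PV·(1+i)^n = 24,800 × 5.499114 = 136,378.0389

$136,378.04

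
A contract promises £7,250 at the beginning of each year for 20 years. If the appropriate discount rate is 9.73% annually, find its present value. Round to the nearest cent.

£68,996.17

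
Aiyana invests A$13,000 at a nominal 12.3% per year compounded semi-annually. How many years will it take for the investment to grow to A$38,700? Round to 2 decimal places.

9.14 years

Periodic rate i = 0.123/2 = 0.0615.
n = ln(38700/13000) / ln(1+0.0615) = ln(2.97692) / 0.059683 = 18.2781 half-years
= 18.2781/2 years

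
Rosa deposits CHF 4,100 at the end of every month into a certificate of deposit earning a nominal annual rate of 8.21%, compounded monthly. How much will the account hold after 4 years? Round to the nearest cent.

CHF 232,032.35

i = 0.0821/12 = 0.00684167 per month; n = 4·12 = 48.
Accumulation factor s(48|0.00684167) = 56.593255; FV = 4100 × 56.593255 = 232,032.3470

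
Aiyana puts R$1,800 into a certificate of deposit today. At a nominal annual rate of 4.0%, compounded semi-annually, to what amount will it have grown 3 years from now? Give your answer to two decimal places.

R$2,027.09

i = 0.04/2 = 0.02 per half-year; n = 3·2 = 6.
FV = PV·(1+i)^n = 1,800 × 1.126162 = 2,027.0924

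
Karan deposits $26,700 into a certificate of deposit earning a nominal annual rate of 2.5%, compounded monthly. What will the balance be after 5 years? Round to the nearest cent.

i = 0.025/12 = 0.00208333 per month; n = 5·12 = 60.
FV = PV·(1+i)^n = 26,700 × 1.133001 = 30,251.1300

$30,251.13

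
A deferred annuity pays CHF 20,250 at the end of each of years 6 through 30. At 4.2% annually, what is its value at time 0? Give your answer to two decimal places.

CHF 252,169.78

PV at t=5 (ordinary 25-year annuity): 20250 × a(25|0.042) = 20250 × 15.297012 = 309,764.4898
Discount back 5 years: 309,764.4898 × (1+0.042)^(−5) = 309,764.4898 × 0.814069 = 252,169.7777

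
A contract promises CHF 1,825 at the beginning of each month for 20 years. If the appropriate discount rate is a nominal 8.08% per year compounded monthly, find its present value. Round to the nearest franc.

i = 0.0808/12 = 0.00673333 per month; n = 20·12 = 240.
PV = PMT · [1 − (1+i)^(−n)] / i × (1+i) = 1825 · 119.646126 = 218,354.1799
Payments are at the start of each period, so multiply by (1+i).

CHF 218,354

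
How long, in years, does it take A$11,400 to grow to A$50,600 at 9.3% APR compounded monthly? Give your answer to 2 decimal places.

16.09 years

Periodic rate i = 0.093/12 = 0.00775.
(1+i)^n = 50600/11400 = 4.43860, so n = ln 4.43860 / ln 1.00775 = 193.0459 months
= 193.0459/12 years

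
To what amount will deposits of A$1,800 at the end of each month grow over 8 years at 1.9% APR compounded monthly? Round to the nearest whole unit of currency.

A$186,465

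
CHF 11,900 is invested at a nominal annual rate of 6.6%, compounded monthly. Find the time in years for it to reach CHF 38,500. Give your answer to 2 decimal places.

17.84 years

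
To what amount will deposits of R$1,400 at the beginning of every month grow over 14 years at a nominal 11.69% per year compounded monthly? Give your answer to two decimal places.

Periodic rate i = 0.1169/12 = 0.00974167; n = 14 × 12 = 168 periods.
FV = 1400 × [(1+0.00974167)^168 − 1] / 0.00974167 × (1+i) = 1400 × 424.676198 = 594,546.6768
Payments are at the start of each period, so multiply by (1+i).

R$594,546.68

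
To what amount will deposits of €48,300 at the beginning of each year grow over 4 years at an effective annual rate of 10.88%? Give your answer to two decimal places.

€251,785.68

FV = PMT · [(1+i)^n − 1] / i × (1+i) = 48300 · 5.212954 = 251,785.6827
Payments are at the start of each period, so multiply by (1+i).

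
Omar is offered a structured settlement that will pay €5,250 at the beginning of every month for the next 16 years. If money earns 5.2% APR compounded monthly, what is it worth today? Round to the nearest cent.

€686,316.17

With 12 periods per year: i = 0.00433333, n = 192.
PV = PMT · [1 − (1+i)^(−n)] / i × (1+i) = 5250 · 130.726889 = 686,316.1656
(Beginning-of-period payments → annuity-due factor ×(1+i).)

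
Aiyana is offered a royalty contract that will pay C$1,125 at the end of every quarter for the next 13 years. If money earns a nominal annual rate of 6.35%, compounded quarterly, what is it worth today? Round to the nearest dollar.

C$39,624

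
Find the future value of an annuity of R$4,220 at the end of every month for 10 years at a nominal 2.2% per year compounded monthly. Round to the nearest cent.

R$565,846.23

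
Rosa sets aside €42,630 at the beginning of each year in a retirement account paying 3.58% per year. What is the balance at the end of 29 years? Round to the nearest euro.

FV = 42630 × [(1+0.0358)^29 − 1] / 0.0358 × (1+i) = 42630 × 51.307640 = 2,187,244.7051
(Beginning-of-period payments → annuity-due factor ×(1+i).)

€2,187,245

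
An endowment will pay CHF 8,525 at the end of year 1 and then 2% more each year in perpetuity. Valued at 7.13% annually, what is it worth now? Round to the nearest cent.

CHF 166,179.34

PV = D₁/(r − g) = 8525/(0.0713 − 0.02) = 166,179.3372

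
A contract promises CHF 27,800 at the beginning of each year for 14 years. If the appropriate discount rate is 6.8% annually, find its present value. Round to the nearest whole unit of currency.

PV = PMT · [1 − (1+i)^(−n)] / i × (1+i) = 27800 · 9.453223 = 262,799.5860
(Beginning-of-period payments → annuity-due factor ×(1+i).)

CHF 262,800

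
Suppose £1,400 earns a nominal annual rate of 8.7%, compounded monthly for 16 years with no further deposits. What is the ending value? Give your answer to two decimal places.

£5,603.83

With 12 periods per year: i = 0.00725, n = 192.
FV = 1,400 × (1 + 0.00725)^192 = 5,603.8311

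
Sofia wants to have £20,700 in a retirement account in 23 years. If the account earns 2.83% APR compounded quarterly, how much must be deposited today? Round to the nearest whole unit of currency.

With 4 periods per year: i = 0.007075, n = 92.
PV = FV·(1+i)^(−n) = 20,700 × 0.522773 = 10,821.3978

£10,821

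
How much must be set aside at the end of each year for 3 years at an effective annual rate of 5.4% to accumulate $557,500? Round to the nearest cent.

$176,150.01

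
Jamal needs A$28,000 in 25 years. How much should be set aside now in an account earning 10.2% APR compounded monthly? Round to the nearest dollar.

Periodic rate i = 0.102/12 = 0.0085; n = 25 × 12 = 300 periods.
Discount factor = (1+0.0085)^(−300) = 0.078928; PV = 28,000 × 0.078928 = 2,209.9745

A$2,210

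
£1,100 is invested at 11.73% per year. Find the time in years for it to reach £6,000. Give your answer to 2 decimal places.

n = ln(6000/1100) / ln(1+0.1173) = ln(5.45455) / 0.110915 = 15.2950 years

15.30 years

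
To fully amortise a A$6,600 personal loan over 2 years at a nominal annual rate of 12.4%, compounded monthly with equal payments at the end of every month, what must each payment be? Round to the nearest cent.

A$311.92

Periodic rate i = 0.124/12 = 0.0103333; n = 2 × 12 = 24 periods.
Annuity-PV factor = 21.159325; PMT = 6600 / 21.159325 = 311.9192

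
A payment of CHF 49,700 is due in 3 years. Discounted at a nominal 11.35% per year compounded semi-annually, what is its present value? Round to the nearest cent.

With 2 periods per year: i = 0.05675, n = 6.
PV = 49,700 / (1 + 0.05675)^6 = 49,700 / 1.392623 = 35,688.0526

CHF 35,688.05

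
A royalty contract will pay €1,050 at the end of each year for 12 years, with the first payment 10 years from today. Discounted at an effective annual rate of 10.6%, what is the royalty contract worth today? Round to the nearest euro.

€2,806

PV at t=9 (ordinary 12-year annuity): 1050 × a(12|0.106) = 1050 × 6.617963 = 6,948.8606
PV₀ = 6,948.8606 / (1+0.106)^9 = 6,948.8606 / 2.476259 = 2,806.1925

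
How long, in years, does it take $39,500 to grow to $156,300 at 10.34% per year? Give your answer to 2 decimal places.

13.98 years

(1+i)^n = 156300/39500 = 3.95696, so n = ln 3.95696 / ln 1.1034 = 13.9789 years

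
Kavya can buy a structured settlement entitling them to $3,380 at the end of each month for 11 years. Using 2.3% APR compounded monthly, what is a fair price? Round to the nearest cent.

$393,862.42

i = 0.023/12 = 0.00191667 per month; n = 11·12 = 132.
PV = PMT · [1 − (1+i)^(−n)] / i = 3380 · 116.527343 = 393,862.4201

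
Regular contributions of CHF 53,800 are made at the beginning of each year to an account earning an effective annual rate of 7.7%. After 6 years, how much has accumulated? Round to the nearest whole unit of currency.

CHF 421,859

FV = 53800 × [(1+0.077)^6 − 1] / 0.077 × (1+i) = 53800 × 7.841251 = 421,859.3051
Payments are at the start of each period, so multiply by (1+i).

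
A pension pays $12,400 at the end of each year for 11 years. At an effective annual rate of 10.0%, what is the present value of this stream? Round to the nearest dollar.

Annuity factor a(11|0.1) = 6.495061; PV = 12400 × 6.495061 = 80,538.7565

$80,539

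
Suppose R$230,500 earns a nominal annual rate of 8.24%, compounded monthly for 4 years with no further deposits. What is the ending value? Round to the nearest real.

i = 0.0824/12 = 0.00686667 per month; n = 4·12 = 48.
FV = 230,500 × (1 + 0.00686667)^48 = 320,129.1120

R$320,129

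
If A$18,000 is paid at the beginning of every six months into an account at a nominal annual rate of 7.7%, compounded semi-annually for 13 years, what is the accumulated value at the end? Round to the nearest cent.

A$811,011.65

i = 0.077/2 = 0.0385 per half-year; n = 13·2 = 26.
FV = PMT · [(1+i)^n − 1] / i × (1+i) = 18000 · 45.056203 = 811,011.6500
Payments are at the start of each period, so multiply by (1+i).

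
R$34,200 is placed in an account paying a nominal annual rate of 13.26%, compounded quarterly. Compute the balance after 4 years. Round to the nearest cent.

i = 0.1326/4 = 0.03315 per quarter; n = 4·4 = 16.
FV = PV·(1+i)^n = 34,200 × 1.685055 = 57,628.8810

R$57,628.88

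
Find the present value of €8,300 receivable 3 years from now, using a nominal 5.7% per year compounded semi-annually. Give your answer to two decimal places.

€7,012.17

With 2 periods per year: i = 0.0285, n = 6.
PV = FV·(1+i)^(−n) = 8,300 × 0.844840 = 7,012.1681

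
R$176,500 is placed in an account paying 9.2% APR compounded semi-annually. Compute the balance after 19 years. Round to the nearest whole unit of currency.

R$974,875

With 2 periods per year: i = 0.046, n = 38.
176,500 × (1+0.046)^38 = 176,500 × 5.523368 = 974,874.5254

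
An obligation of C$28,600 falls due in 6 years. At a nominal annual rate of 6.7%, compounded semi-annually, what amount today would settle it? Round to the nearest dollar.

i = 0.067/2 = 0.0335 per half-year; n = 6·2 = 12.
PV = FV·(1+i)^(−n) = 28,600 × 0.673402 = 19,259.2895

C$19,259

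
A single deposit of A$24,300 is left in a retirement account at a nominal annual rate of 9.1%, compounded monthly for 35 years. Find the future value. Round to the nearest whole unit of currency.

Periodic rate i = 0.091/12 = 0.00758333; n = 35 × 12 = 420 periods.
24,300 × (1+0.00758333)^420 = 24,300 × 23.878638 = 580,250.9022

A$580,251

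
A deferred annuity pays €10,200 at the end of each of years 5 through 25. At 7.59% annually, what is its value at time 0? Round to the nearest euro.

€78,713

PV at t=4 (ordinary 21-year annuity): 10200 × a(21|0.0759) = 10200 × 10.340263 = 105,470.6778
Discount back 4 years: 105,470.6778 × (1+0.0759)^(−4) = 105,470.6778 × 0.746298 = 78,712.5726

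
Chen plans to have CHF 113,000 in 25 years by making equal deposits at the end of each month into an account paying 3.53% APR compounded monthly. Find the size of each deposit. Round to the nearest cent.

With 12 periods per year: i = 0.00294167, n = 300.
FV-annuity factor = 480.613753; PMT = 113000 / 480.613753 = 235.1160

CHF 235.12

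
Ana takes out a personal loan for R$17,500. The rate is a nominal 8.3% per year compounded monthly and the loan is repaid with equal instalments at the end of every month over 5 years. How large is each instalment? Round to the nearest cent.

R$357.35

With 12 periods per year: i = 0.00691667, n = 60.
Annuity-PV factor = 48.970940; PMT = 17500 / 48.970940 = 357.3548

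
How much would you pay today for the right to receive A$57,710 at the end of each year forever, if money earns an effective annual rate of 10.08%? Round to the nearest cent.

A$572,519.84

PV = PMT / i = 57710 / 0.1008 = 572,519.8413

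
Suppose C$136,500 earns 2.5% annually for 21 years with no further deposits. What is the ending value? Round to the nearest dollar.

C$229,263

136,500 × (1+0.025)^21 = 136,500 × 1.679582 = 229,262.9227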